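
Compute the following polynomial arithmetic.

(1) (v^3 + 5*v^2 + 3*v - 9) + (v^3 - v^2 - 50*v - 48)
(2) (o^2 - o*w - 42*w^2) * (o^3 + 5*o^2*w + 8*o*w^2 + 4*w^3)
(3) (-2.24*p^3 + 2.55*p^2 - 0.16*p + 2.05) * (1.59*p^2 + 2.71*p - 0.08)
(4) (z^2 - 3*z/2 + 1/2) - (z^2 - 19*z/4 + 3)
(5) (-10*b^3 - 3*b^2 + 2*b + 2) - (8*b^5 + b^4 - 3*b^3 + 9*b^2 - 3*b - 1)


(1) = 2*v^3 + 4*v^2 - 47*v - 57
(2) = o^5 + 4*o^4*w - 39*o^3*w^2 - 214*o^2*w^3 - 340*o*w^4 - 168*w^5
(3) = -3.5616*p^5 - 2.0159*p^4 + 6.8353*p^3 + 2.6219*p^2 + 5.5683*p - 0.164
(4) = 13*z/4 - 5/2
(5) = -8*b^5 - b^4 - 7*b^3 - 12*b^2 + 5*b + 3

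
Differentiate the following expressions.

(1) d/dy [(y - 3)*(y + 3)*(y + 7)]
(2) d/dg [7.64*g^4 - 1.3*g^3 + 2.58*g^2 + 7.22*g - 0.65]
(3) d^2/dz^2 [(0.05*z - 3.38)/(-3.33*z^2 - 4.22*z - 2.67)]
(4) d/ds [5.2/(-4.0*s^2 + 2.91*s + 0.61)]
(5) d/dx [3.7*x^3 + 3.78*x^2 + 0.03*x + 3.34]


(1) = 3*y^2 + 14*y - 9
(2) = 30.56*g^3 - 3.9*g^2 + 5.16*g + 7.22
(3) = (-(0.05*z - 3.38)*(6.66*z + 4.22)*(13.32*z + 8.44) + (0.999*z - 22.0888)*(3.33*z^2 + 4.22*z + 2.67))/(3.33*z^2 + 4.22*z + 2.67)^3
(4) = (41.6*s - 15.132)/(-4.0*s^2 + 2.91*s + 0.61)^2
(5) = 11.1*x^2 + 7.56*x + 0.03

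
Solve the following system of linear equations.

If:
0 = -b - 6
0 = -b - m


Then:
b = -6
m = 6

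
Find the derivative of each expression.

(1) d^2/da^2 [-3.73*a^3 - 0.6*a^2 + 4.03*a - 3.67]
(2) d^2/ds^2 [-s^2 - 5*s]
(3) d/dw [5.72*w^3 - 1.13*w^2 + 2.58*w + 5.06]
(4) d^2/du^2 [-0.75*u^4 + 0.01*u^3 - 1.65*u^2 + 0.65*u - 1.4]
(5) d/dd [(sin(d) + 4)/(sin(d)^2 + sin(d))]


(1) = -22.38*a - 1.2
(2) = -2
(3) = 17.16*w^2 - 2.26*w + 2.58
(4) = -9.0*u^2 + 0.06*u - 3.3
(5) = (-8*sin(d) + cos(d)^2 - 5)*cos(d)/((sin(d) + 1)^2*sin(d)^2)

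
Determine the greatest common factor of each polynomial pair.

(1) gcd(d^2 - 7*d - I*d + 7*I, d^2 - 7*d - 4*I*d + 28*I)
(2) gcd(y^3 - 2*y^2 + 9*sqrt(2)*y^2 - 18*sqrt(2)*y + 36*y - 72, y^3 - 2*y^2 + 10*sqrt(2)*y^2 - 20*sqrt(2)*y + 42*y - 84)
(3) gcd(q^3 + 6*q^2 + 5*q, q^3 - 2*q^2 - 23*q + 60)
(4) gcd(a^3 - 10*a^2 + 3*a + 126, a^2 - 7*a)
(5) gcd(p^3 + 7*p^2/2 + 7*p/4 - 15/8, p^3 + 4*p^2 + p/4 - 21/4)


(1) = d - 7
(2) = y^2 + y*(-2 + 3*sqrt(2)) - 6*sqrt(2)
(3) = q + 5
(4) = gcd((a - 7)*(a - 6)*(a + 3), a*(a - 7)) = a - 7
(5) = p + 3/2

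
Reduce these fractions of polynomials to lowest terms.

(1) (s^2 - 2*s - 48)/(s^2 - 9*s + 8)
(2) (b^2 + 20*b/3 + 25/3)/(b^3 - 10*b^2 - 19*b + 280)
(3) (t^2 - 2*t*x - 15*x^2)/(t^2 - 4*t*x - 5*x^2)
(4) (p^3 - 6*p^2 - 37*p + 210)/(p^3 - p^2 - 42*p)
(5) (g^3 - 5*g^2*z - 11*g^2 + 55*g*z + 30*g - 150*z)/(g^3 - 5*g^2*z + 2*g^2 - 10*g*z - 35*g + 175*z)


(1) = (s + 6)/(s - 1)
(2) = (3*b + 5)/(3*b^2 - 45*b + 168)
(3) = (t + 3*x)/(t + x)
(4) = (p - 5)/p
(5) = (g - 6)/(g + 7)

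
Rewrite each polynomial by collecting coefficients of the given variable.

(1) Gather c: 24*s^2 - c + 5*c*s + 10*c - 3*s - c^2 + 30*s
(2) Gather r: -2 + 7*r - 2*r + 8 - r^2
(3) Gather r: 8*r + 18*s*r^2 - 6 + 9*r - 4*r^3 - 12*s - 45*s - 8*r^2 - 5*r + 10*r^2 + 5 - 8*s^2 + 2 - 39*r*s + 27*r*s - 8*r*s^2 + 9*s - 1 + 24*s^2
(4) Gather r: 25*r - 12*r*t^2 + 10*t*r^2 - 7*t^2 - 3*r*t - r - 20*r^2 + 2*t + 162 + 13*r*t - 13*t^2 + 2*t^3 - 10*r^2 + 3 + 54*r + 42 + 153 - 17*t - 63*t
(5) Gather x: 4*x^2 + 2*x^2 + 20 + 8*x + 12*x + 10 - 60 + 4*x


(1) = -c^2 + c*(5*s + 9) + 24*s^2 + 27*s
(2) = -r^2 + 5*r + 6
(3) = -4*r^3 + r^2*(18*s + 2) + r*(-8*s^2 - 12*s + 12) + 16*s^2 - 48*s
(4) = r^2*(10*t - 30) + r*(-12*t^2 + 10*t + 78) + 2*t^3 - 20*t^2 - 78*t + 360
(5) = 6*x^2 + 24*x - 30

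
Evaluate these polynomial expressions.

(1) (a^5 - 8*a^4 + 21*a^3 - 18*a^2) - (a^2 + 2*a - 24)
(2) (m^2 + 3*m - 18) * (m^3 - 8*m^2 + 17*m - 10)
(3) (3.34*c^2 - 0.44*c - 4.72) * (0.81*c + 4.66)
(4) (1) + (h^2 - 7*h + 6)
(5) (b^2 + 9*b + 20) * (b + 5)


(1) = a^5 - 8*a^4 + 21*a^3 - 19*a^2 - 2*a + 24
(2) = m^5 - 5*m^4 - 25*m^3 + 185*m^2 - 336*m + 180
(3) = 2.7054*c^3 + 15.208*c^2 - 5.8736*c - 21.9952
(4) = h^2 - 7*h + 7
(5) = b^3 + 14*b^2 + 65*b + 100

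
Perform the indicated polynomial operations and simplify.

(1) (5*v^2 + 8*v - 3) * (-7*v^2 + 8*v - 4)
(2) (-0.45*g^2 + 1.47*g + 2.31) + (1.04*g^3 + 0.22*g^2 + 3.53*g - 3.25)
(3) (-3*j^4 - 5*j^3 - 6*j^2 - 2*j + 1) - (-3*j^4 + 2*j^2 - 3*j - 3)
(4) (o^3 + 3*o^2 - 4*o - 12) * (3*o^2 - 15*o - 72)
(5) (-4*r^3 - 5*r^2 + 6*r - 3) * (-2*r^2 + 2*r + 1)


(1) = -35*v^4 - 16*v^3 + 65*v^2 - 56*v + 12
(2) = 1.04*g^3 - 0.23*g^2 + 5.0*g - 0.94
(3) = -5*j^3 - 8*j^2 + j + 4
(4) = 3*o^5 - 6*o^4 - 129*o^3 - 192*o^2 + 468*o + 864
(5) = 8*r^5 + 2*r^4 - 26*r^3 + 13*r^2 - 3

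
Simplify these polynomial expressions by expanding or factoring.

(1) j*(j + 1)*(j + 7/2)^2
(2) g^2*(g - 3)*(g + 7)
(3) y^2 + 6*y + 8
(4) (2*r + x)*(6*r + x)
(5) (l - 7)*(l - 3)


(1) = j^4 + 8*j^3 + 77*j^2/4 + 49*j/4
(2) = g^4 + 4*g^3 - 21*g^2
(3) = (y + 2)*(y + 4)
(4) = 12*r^2 + 8*r*x + x^2
(5) = l^2 - 10*l + 21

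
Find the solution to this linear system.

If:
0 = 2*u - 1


Then:
u = 1/2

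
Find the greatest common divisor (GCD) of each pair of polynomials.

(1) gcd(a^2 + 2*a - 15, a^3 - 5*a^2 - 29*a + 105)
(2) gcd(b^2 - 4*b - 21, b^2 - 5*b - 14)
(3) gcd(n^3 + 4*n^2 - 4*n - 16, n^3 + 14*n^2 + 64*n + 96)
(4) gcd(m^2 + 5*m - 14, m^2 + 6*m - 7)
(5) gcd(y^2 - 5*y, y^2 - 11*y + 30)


(1) = a^2 + 2*a - 15
(2) = gcd((b - 7)*(b + 3), (b - 7)*(b + 2)) = b - 7
(3) = gcd((n - 2)*(n + 2)*(n + 4), (n + 4)^2*(n + 6)) = n + 4
(4) = gcd((m - 2)*(m + 7), (m - 1)*(m + 7)) = m + 7
(5) = gcd(y*(y - 5), (y - 6)*(y - 5)) = y - 5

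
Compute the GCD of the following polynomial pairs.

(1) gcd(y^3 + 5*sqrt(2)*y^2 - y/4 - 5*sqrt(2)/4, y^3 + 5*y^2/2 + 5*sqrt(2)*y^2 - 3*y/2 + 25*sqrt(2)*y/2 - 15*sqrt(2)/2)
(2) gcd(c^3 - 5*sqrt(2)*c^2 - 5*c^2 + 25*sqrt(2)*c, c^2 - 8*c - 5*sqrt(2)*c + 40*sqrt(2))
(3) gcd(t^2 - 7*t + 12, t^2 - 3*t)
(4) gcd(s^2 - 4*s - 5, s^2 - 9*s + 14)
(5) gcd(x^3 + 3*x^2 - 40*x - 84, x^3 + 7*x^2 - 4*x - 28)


(1) = y^2 + y*(-1/2 + 5*sqrt(2)) - 5*sqrt(2)/2
(2) = gcd(c*(c - 5)*(c - 5*sqrt(2)), (c - 8)*(c - 5*sqrt(2))) = c - 5*sqrt(2)
(3) = t - 3
(4) = 1
(5) = x^2 + 9*x + 14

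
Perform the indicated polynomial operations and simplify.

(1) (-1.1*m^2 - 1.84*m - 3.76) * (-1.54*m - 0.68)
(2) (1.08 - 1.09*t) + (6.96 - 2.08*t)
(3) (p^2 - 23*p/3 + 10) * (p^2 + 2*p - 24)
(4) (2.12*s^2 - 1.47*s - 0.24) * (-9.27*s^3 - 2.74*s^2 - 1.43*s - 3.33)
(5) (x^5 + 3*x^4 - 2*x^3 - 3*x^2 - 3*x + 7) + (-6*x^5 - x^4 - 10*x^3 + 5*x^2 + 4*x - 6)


(1) = 1.694*m^3 + 3.5816*m^2 + 7.0416*m + 2.5568
(2) = 8.04 - 3.17*t
(3) = p^4 - 17*p^3/3 - 88*p^2/3 + 204*p - 240
(4) = -19.6524*s^5 + 7.8181*s^4 + 3.221*s^3 - 4.2999*s^2 + 5.2383*s + 0.7992
(5) = -5*x^5 + 2*x^4 - 12*x^3 + 2*x^2 + x + 1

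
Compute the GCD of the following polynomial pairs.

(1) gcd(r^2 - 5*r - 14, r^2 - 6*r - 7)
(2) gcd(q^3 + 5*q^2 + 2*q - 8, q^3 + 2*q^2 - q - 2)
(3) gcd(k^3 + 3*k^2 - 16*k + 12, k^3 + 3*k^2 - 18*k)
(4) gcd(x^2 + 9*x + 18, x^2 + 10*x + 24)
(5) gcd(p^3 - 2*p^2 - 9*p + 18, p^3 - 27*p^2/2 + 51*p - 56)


(1) = gcd((r - 7)*(r + 2), (r - 7)*(r + 1)) = r - 7
(2) = q^2 + q - 2
(3) = k + 6
(4) = x + 6
(5) = gcd((p - 3)*(p - 2)*(p + 3), (p - 8)*(p - 7/2)*(p - 2)) = p - 2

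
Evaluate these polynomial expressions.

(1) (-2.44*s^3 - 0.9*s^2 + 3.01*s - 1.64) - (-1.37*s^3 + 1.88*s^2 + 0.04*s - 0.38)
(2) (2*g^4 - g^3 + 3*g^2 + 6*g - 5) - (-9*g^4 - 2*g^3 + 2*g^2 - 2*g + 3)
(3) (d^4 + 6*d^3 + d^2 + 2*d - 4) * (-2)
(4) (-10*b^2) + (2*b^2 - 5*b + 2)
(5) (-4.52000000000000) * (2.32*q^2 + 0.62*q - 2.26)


(1) = -1.07*s^3 - 2.78*s^2 + 2.97*s - 1.26
(2) = 11*g^4 + g^3 + g^2 + 8*g - 8
(3) = -2*d^4 - 12*d^3 - 2*d^2 - 4*d + 8
(4) = -8*b^2 - 5*b + 2
(5) = -10.4864*q^2 - 2.8024*q + 10.2152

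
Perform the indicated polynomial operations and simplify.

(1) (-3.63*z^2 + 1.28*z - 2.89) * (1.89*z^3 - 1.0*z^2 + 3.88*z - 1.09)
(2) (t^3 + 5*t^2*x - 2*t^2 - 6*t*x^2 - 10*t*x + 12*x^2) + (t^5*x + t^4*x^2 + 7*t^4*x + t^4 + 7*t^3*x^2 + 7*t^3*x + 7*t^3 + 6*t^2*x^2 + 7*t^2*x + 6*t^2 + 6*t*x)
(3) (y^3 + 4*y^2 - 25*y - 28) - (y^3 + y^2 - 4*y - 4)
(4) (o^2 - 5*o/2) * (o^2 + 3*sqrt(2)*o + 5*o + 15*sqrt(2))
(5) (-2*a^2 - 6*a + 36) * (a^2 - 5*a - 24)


(1) = -6.8607*z^5 + 6.0492*z^4 - 20.8265*z^3 + 11.8131*z^2 - 12.6084*z + 3.1501
(2) = t^5*x + t^4*x^2 + 7*t^4*x + t^4 + 7*t^3*x^2 + 7*t^3*x + 8*t^3 + 6*t^2*x^2 + 12*t^2*x + 4*t^2 - 6*t*x^2 - 4*t*x + 12*x^2
(3) = 3*y^2 - 21*y - 24
(4) = o^4 + 5*o^3/2 + 3*sqrt(2)*o^3 - 25*o^2/2 + 15*sqrt(2)*o^2/2 - 75*sqrt(2)*o/2
(5) = -2*a^4 + 4*a^3 + 114*a^2 - 36*a - 864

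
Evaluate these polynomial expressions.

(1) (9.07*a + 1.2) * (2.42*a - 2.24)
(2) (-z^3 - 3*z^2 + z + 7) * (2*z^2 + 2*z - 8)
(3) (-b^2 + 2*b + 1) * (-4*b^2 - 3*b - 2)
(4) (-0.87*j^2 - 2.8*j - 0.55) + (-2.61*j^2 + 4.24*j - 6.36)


(1) = 21.9494*a^2 - 17.4128*a - 2.688
(2) = -2*z^5 - 8*z^4 + 4*z^3 + 40*z^2 + 6*z - 56
(3) = 4*b^4 - 5*b^3 - 8*b^2 - 7*b - 2
(4) = -3.48*j^2 + 1.44*j - 6.91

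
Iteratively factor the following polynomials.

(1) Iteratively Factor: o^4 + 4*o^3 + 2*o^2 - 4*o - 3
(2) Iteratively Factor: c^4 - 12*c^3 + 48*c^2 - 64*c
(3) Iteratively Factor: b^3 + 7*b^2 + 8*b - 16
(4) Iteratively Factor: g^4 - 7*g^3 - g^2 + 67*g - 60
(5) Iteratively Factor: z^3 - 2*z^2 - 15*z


(1) = (o + 1)*(o^3 + 3*o^2 - o - 3) = (o + 1)^2*(o^2 + 2*o - 3) = (o - 1)*(o + 1)^2*(o + 3)
(2) = (c)*(c^3 - 12*c^2 + 48*c - 64) = c*(c - 4)*(c^2 - 8*c + 16) = c*(c - 4)^2*(c - 4)
(3) = (b + 4)*(b^2 + 3*b - 4) = (b - 1)*(b + 4)*(b + 4)
(4) = (g - 1)*(g^3 - 6*g^2 - 7*g + 60) = (g - 5)*(g - 1)*(g^2 - g - 12) = (g - 5)*(g - 4)*(g - 1)*(g + 3)
(5) = (z)*(z^2 - 2*z - 15) = z*(z - 5)*(z + 3)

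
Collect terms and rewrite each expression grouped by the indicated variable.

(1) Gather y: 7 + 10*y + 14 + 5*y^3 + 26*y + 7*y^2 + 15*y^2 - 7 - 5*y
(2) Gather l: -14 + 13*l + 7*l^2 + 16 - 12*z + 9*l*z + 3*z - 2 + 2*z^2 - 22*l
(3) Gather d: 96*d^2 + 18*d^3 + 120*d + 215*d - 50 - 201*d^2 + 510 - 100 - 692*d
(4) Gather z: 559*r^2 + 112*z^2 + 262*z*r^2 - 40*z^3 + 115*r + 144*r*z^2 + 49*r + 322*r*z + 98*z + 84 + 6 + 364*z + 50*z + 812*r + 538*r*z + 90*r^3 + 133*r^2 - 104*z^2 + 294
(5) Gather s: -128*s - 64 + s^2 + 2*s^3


(1) = 5*y^3 + 22*y^2 + 31*y + 14
(2) = 7*l^2 + l*(9*z - 9) + 2*z^2 - 9*z
(3) = 18*d^3 - 105*d^2 - 357*d + 360
(4) = 90*r^3 + 692*r^2 + 976*r - 40*z^3 + z^2*(144*r + 8) + z*(262*r^2 + 860*r + 512) + 384
(5) = 2*s^3 + s^2 - 128*s - 64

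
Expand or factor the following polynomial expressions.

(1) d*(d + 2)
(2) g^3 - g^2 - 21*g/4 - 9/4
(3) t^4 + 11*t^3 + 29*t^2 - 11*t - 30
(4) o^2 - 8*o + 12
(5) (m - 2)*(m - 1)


(1) = d^2 + 2*d
(2) = (g - 3)*(g + 1/2)*(g + 3/2)
(3) = (t - 1)*(t + 1)*(t + 5)*(t + 6)
(4) = (o - 6)*(o - 2)
(5) = m^2 - 3*m + 2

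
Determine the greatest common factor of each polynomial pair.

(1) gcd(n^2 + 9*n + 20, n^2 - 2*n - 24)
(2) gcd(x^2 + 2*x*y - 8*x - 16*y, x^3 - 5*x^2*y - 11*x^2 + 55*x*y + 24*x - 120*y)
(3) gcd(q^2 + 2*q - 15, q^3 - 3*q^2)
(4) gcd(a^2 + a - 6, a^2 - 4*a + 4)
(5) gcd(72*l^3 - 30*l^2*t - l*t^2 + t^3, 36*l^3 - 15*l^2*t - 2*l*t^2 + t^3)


(1) = n + 4
(2) = gcd((x - 8)*(x + 2*y), (x - 8)*(x - 3)*(x - 5*y)) = x - 8
(3) = q - 3
(4) = gcd((a - 2)*(a + 3), (a - 2)^2) = a - 2
(5) = gcd((-4*l + t)*(-3*l + t)*(6*l + t), (-3*l + t)^2*(4*l + t)) = -3*l + t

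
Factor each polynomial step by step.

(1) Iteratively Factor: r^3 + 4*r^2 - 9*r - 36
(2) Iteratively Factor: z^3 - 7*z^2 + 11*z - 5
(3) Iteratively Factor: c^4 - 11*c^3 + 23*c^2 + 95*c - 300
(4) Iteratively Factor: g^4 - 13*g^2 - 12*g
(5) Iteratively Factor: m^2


(1) = (r + 3)*(r^2 + r - 12) = (r - 3)*(r + 3)*(r + 4)
(2) = (z - 1)*(z^2 - 6*z + 5) = (z - 5)*(z - 1)*(z - 1)
(3) = (c + 3)*(c^3 - 14*c^2 + 65*c - 100) = (c - 5)*(c + 3)*(c^2 - 9*c + 20) = (c - 5)^2*(c + 3)*(c - 4)
(4) = (g - 4)*(g^3 + 4*g^2 + 3*g) = (g - 4)*(g + 1)*(g^2 + 3*g) = g*(g - 4)*(g + 1)*(g + 3)
(5) = (m)*(m)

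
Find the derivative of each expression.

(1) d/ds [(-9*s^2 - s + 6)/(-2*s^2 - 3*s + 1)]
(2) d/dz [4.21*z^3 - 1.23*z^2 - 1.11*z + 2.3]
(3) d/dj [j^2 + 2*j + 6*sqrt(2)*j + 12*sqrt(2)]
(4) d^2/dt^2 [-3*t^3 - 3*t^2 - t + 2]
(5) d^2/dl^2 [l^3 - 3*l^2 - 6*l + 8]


(1) = (25*s^2 + 6*s + 17)/(4*s^4 + 12*s^3 + 5*s^2 - 6*s + 1)
(2) = 12.63*z^2 - 2.46*z - 1.11
(3) = 2*j + 2 + 6*sqrt(2)
(4) = -18*t - 6
(5) = 6*l - 6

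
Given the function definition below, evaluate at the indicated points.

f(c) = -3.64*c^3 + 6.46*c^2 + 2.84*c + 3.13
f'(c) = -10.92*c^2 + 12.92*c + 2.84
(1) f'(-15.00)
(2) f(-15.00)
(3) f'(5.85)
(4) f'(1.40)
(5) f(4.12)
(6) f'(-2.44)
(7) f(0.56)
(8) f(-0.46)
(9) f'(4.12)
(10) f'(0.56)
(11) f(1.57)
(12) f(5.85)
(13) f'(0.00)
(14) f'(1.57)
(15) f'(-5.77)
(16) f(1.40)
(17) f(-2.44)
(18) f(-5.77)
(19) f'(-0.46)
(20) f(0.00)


(1) = -2647.96
(2) = 13699.03
(3) = -295.29
(4) = -0.48
(5) = -130.08
(6) = -93.70
(7) = 6.11
(8) = 3.54
(9) = -129.29
(10) = 6.65
(11) = 9.43
(12) = -487.91
(13) = 2.84
(14) = -3.79
(15) = -435.27
(16) = 9.78
(17) = 87.54
(18) = 901.06
(19) = -5.41
(20) = 3.13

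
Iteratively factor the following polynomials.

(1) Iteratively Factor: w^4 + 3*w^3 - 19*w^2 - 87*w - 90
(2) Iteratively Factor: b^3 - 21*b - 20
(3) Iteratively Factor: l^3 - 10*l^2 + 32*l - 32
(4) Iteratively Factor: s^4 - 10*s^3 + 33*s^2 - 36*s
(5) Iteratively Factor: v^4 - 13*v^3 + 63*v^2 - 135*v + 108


(1) = (w + 3)*(w^3 - 19*w - 30) = (w + 2)*(w + 3)*(w^2 - 2*w - 15) = (w + 2)*(w + 3)^2*(w - 5)
(2) = (b + 4)*(b^2 - 4*b - 5) = (b - 5)*(b + 4)*(b + 1)
(3) = (l - 4)*(l^2 - 6*l + 8) = (l - 4)^2*(l - 2)
(4) = (s - 3)*(s^3 - 7*s^2 + 12*s) = (s - 4)*(s - 3)*(s^2 - 3*s) = (s - 4)*(s - 3)^2*(s)
(5) = (v - 3)*(v^3 - 10*v^2 + 33*v - 36) = (v - 3)^2*(v^2 - 7*v + 12) = (v - 4)*(v - 3)^2*(v - 3)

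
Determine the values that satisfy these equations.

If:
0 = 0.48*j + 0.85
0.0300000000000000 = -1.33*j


Then:
No Solution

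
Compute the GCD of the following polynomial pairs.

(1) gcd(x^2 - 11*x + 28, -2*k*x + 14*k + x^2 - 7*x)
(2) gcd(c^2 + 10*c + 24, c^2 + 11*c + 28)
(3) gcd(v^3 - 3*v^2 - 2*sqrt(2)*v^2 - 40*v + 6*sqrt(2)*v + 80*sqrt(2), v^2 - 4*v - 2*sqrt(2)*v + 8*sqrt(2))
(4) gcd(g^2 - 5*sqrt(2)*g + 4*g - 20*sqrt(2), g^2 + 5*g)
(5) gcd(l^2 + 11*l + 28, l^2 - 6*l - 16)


(1) = x - 7
(2) = gcd((c + 4)*(c + 6), (c + 4)*(c + 7)) = c + 4
(3) = gcd((v - 8)*(v + 5)*(v - 2*sqrt(2)), (v - 4)*(v - 2*sqrt(2))) = v - 2*sqrt(2)
(4) = 1
(5) = 1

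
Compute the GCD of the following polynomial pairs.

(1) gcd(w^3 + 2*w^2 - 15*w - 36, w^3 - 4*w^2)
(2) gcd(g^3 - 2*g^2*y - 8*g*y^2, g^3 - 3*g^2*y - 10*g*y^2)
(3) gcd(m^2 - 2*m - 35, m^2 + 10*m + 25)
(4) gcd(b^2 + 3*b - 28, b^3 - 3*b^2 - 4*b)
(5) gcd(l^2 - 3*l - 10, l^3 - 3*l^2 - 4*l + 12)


(1) = gcd((w - 4)*(w + 3)^2, w^2*(w - 4)) = w - 4
(2) = gcd(g*(g - 4*y)*(g + 2*y), g*(g - 5*y)*(g + 2*y)) = g^2 + 2*g*y
(3) = m + 5
(4) = gcd((b - 4)*(b + 7), b*(b - 4)*(b + 1)) = b - 4
(5) = gcd((l - 5)*(l + 2), (l - 3)*(l - 2)*(l + 2)) = l + 2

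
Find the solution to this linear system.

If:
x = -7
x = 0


Then:
No Solution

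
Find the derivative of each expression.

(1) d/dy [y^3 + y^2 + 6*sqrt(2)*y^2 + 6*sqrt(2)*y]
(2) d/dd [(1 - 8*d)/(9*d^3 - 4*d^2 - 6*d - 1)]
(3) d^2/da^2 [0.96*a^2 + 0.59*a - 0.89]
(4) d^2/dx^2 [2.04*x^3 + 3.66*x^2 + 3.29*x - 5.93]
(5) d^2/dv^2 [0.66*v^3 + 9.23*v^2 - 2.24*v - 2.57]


(1) = 3*y^2 + 2*y + 12*sqrt(2)*y + 6*sqrt(2)
(2) = (144*d^3 - 59*d^2 + 8*d + 14)/(81*d^6 - 72*d^5 - 92*d^4 + 30*d^3 + 44*d^2 + 12*d + 1)
(3) = 1.92000000000000
(4) = 12.24*x + 7.32
(5) = 3.96*v + 18.46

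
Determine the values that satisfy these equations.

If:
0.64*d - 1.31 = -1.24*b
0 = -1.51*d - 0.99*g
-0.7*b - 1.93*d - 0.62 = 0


Then:
b = 1.50
d = -0.87
g = 1.32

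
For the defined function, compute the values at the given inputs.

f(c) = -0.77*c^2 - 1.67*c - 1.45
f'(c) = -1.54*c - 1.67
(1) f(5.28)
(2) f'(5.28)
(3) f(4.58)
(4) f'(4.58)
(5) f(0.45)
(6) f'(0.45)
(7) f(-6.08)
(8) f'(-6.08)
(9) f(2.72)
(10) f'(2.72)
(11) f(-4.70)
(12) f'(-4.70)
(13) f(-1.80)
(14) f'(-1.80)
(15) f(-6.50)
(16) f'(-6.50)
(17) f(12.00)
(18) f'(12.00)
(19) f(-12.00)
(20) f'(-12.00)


(1) = -31.73
(2) = -9.80
(3) = -25.25
(4) = -8.72
(5) = -2.36
(6) = -2.36
(7) = -19.76
(8) = 7.69
(9) = -11.69
(10) = -5.86
(11) = -10.61
(12) = 5.57
(13) = -0.94
(14) = 1.10
(15) = -23.13
(16) = 8.34
(17) = -132.37
(18) = -20.15
(19) = -92.29
(20) = 16.81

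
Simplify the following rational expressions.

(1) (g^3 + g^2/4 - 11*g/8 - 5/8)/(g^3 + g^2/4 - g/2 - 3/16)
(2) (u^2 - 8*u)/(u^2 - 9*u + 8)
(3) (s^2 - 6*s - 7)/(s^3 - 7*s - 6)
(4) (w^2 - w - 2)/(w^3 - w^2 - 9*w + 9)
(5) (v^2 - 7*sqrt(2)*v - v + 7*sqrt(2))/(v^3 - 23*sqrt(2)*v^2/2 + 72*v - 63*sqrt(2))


(1) = (8*g^2 - 2*g - 10)/(8*g^2 - 2*g - 3)
(2) = u/(u - 1)
(3) = (s - 7)/(s^2 - s - 6)
(4) = (w^2 - w - 2)/(w^3 - w^2 - 9*w + 9)
(5) = (2*v - 2)/(2*v^2 - 9*sqrt(2)*v + 18)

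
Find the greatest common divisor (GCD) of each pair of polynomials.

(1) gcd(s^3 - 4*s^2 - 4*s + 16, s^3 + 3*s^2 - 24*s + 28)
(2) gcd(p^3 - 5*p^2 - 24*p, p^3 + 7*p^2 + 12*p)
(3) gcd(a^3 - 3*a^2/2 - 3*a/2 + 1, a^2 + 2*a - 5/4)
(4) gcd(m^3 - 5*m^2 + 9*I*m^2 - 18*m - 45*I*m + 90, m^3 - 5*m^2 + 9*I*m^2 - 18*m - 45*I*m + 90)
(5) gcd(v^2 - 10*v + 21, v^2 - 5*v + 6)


(1) = s - 2
(2) = gcd(p*(p - 8)*(p + 3), p*(p + 3)*(p + 4)) = p^2 + 3*p
(3) = gcd((a - 2)*(a - 1/2)*(a + 1), (a - 1/2)*(a + 5/2)) = a - 1/2
(4) = gcd((m - 5)*(m + 3*I)*(m + 6*I), (m - 5)*(m + 3*I)*(m + 6*I)) = m^3 + m^2*(-5 + 9*I) + m*(-18 - 45*I) + 90
(5) = gcd((v - 7)*(v - 3), (v - 3)*(v - 2)) = v - 3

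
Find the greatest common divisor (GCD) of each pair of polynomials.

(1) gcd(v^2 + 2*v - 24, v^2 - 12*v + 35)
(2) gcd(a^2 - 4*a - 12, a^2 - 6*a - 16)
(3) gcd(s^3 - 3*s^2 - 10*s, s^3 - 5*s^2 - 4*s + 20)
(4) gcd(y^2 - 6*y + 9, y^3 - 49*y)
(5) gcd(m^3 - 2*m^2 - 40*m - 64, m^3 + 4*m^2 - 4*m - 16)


(1) = gcd((v - 4)*(v + 6), (v - 7)*(v - 5)) = 1
(2) = a + 2
(3) = s^2 - 3*s - 10
(4) = 1
(5) = gcd((m - 8)*(m + 2)*(m + 4), (m - 2)*(m + 2)*(m + 4)) = m^2 + 6*m + 8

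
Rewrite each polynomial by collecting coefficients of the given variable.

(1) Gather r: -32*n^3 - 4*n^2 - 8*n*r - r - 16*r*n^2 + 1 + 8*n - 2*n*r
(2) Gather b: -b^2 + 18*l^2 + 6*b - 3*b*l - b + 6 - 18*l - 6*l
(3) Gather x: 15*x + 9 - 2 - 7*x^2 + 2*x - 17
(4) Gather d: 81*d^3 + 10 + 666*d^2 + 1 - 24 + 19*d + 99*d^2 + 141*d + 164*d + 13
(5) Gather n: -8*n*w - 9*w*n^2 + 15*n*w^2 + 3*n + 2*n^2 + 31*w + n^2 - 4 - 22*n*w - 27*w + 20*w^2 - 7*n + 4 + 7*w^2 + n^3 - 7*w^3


(1) = -32*n^3 - 4*n^2 + 8*n + r*(-16*n^2 - 10*n - 1) + 1
(2) = -b^2 + b*(5 - 3*l) + 18*l^2 - 24*l + 6
(3) = -7*x^2 + 17*x - 10
(4) = 81*d^3 + 765*d^2 + 324*d
(5) = n^3 + n^2*(3 - 9*w) + n*(15*w^2 - 30*w - 4) - 7*w^3 + 27*w^2 + 4*w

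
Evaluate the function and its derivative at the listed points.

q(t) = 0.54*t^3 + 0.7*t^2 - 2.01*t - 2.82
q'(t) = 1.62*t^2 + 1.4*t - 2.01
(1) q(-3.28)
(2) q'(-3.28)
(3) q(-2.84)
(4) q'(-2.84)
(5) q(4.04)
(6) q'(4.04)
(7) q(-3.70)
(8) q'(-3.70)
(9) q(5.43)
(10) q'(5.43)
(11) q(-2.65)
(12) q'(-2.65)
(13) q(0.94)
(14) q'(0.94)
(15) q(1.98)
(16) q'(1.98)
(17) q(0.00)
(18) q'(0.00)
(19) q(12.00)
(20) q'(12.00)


(1) = -7.75
(2) = 10.83
(3) = -3.84
(4) = 7.08
(5) = 36.09
(6) = 30.09
(7) = -13.15
(8) = 14.99
(9) = 93.36
(10) = 53.36
(11) = -2.63
(12) = 5.66
(13) = -3.64
(14) = 0.74
(15) = 0.14
(16) = 7.11
(17) = -2.82
(18) = -2.01
(19) = 1006.98
(20) = 248.07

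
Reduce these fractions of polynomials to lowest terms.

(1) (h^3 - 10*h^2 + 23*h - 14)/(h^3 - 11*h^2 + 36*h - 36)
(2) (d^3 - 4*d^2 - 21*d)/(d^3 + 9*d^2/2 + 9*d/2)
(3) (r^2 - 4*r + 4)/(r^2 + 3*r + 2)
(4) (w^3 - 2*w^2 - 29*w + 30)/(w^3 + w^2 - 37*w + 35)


(1) = (h^2 - 8*h + 7)/(h^2 - 9*h + 18)
(2) = (2*d - 14)/(2*d + 3)
(3) = (r^2 - 4*r + 4)/(r^2 + 3*r + 2)
(4) = (w^2 - w - 30)/(w^2 + 2*w - 35)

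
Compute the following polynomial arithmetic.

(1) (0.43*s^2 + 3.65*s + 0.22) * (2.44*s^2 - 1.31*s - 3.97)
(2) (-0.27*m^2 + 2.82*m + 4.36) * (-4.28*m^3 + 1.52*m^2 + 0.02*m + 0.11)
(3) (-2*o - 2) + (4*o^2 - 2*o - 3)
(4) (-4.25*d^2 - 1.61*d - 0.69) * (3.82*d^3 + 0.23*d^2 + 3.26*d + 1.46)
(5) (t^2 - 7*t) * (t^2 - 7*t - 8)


(1) = 1.0492*s^4 + 8.3427*s^3 - 5.9518*s^2 - 14.7787*s - 0.8734
(2) = 1.1556*m^5 - 12.48*m^4 - 14.3798*m^3 + 6.6539*m^2 + 0.3974*m + 0.4796
(3) = 4*o^2 - 4*o - 5
(4) = -16.235*d^5 - 7.1277*d^4 - 16.8611*d^3 - 11.6123*d^2 - 4.6*d - 1.0074
(5) = t^4 - 14*t^3 + 41*t^2 + 56*t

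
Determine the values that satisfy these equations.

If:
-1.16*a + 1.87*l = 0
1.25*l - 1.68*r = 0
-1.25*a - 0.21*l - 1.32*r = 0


Then:
a = 0.00
l = 0.00
r = 0.00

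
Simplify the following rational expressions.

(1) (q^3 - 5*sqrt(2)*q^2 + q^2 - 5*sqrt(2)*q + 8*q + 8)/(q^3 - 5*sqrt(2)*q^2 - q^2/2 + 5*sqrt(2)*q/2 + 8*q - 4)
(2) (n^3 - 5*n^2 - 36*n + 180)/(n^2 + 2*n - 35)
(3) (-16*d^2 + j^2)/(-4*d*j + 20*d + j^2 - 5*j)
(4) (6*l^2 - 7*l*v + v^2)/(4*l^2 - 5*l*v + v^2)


(1) = (2*q + 2)/(2*q - 1)
(2) = (n^2 - 36)/(n + 7)
(3) = (4*d + j)/(j - 5)
(4) = (-6*l + v)/(-4*l + v)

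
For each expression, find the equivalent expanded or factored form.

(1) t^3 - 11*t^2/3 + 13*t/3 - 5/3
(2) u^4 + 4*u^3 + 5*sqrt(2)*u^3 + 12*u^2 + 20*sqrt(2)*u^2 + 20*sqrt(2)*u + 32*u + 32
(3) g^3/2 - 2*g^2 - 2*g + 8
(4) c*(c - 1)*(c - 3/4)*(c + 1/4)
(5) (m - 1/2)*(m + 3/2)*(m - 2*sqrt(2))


(1) = (t - 5/3)*(t - 1)^2
(2) = (u + 2)^2*(u + sqrt(2))*(u + 4*sqrt(2))
(3) = (g/2 + 1)*(g - 4)*(g - 2)
(4) = c^4 - 3*c^3/2 + 5*c^2/16 + 3*c/16
(5) = m^3 - 2*sqrt(2)*m^2 + m^2 - 2*sqrt(2)*m - 3*m/4 + 3*sqrt(2)/2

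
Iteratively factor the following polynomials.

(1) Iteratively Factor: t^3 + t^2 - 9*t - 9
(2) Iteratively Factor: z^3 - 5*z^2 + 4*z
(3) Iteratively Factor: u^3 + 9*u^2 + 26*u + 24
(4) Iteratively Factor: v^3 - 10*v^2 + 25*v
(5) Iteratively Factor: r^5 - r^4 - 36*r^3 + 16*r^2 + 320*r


(1) = (t + 1)*(t^2 - 9) = (t - 3)*(t + 1)*(t + 3)
(2) = (z)*(z^2 - 5*z + 4) = z*(z - 1)*(z - 4)
(3) = (u + 4)*(u^2 + 5*u + 6) = (u + 3)*(u + 4)*(u + 2)
(4) = (v)*(v^2 - 10*v + 25) = v*(v - 5)*(v - 5)
(5) = (r - 5)*(r^4 + 4*r^3 - 16*r^2 - 64*r) = r*(r - 5)*(r^3 + 4*r^2 - 16*r - 64) = r*(r - 5)*(r + 4)*(r^2 - 16) = r*(r - 5)*(r + 4)^2*(r - 4)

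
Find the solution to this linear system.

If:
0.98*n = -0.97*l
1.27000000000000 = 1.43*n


Then:
l = -0.90
n = 0.89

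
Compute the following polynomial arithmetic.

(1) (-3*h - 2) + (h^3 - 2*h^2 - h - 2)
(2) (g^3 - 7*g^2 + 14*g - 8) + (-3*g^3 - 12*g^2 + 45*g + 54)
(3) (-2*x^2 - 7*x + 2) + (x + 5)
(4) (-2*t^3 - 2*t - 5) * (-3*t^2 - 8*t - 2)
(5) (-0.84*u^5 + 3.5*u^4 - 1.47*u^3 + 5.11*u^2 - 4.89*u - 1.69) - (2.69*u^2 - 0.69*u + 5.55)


(1) = h^3 - 2*h^2 - 4*h - 4
(2) = -2*g^3 - 19*g^2 + 59*g + 46
(3) = -2*x^2 - 6*x + 7
(4) = 6*t^5 + 16*t^4 + 10*t^3 + 31*t^2 + 44*t + 10
(5) = -0.84*u^5 + 3.5*u^4 - 1.47*u^3 + 2.42*u^2 - 4.2*u - 7.24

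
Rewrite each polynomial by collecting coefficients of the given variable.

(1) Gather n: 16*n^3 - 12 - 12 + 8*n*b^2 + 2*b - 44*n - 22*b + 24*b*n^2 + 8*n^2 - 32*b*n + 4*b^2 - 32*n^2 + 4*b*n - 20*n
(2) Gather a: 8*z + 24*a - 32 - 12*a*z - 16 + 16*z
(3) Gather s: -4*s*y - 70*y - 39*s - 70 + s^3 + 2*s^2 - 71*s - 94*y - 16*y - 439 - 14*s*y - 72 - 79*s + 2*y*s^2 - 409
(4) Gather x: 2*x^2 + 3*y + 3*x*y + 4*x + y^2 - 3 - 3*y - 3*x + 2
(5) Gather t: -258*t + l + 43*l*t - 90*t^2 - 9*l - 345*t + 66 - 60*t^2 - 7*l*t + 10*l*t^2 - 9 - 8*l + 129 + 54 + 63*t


(1) = 4*b^2 - 20*b + 16*n^3 + n^2*(24*b - 24) + n*(8*b^2 - 28*b - 64) - 24
(2) = a*(24 - 12*z) + 24*z - 48
(3) = s^3 + s^2*(2*y + 2) + s*(-18*y - 189) - 180*y - 990
(4) = 2*x^2 + x*(3*y + 1) + y^2 - 1
(5) = -16*l + t^2*(10*l - 150) + t*(36*l - 540) + 240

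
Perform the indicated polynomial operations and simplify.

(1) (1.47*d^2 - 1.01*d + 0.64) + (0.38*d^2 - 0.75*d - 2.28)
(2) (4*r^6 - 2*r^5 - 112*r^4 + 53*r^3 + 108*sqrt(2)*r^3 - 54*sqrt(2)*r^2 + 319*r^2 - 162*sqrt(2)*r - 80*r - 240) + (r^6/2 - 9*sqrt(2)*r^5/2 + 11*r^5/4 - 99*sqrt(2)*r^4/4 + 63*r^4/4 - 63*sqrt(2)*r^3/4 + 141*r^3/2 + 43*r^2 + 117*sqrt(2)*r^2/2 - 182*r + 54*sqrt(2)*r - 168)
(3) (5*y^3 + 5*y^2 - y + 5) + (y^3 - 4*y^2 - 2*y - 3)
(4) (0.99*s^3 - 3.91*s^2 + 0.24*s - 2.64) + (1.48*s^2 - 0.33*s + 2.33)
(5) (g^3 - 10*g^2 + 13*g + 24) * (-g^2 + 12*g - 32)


(1) = 1.85*d^2 - 1.76*d - 1.64
(2) = 9*r^6/2 - 9*sqrt(2)*r^5/2 + 3*r^5/4 - 385*r^4/4 - 99*sqrt(2)*r^4/4 + 247*r^3/2 + 369*sqrt(2)*r^3/4 + 9*sqrt(2)*r^2/2 + 362*r^2 - 262*r - 108*sqrt(2)*r - 408
(3) = 6*y^3 + y^2 - 3*y + 2
(4) = 0.99*s^3 - 2.43*s^2 - 0.09*s - 0.31
(5) = -g^5 + 22*g^4 - 165*g^3 + 452*g^2 - 128*g - 768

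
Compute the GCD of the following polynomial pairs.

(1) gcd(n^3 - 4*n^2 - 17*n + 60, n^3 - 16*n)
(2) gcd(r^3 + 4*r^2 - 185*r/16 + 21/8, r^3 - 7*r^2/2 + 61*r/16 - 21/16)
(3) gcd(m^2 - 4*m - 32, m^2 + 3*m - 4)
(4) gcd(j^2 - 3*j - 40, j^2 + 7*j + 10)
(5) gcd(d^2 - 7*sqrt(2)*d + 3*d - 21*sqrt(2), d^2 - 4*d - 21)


(1) = n + 4
(2) = r - 7/4
(3) = m + 4
(4) = j + 5
(5) = gcd((d + 3)*(d - 7*sqrt(2)), (d - 7)*(d + 3)) = d + 3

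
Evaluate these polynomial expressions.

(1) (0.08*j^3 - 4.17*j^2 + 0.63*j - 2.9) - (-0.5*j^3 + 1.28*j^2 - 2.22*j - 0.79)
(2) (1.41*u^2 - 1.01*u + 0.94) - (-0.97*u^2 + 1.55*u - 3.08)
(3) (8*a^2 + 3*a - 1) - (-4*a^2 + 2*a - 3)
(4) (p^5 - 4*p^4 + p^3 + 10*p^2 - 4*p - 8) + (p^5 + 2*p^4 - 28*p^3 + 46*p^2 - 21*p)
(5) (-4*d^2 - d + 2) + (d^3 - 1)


(1) = 0.58*j^3 - 5.45*j^2 + 2.85*j - 2.11
(2) = 2.38*u^2 - 2.56*u + 4.02
(3) = 12*a^2 + a + 2
(4) = 2*p^5 - 2*p^4 - 27*p^3 + 56*p^2 - 25*p - 8
(5) = d^3 - 4*d^2 - d + 1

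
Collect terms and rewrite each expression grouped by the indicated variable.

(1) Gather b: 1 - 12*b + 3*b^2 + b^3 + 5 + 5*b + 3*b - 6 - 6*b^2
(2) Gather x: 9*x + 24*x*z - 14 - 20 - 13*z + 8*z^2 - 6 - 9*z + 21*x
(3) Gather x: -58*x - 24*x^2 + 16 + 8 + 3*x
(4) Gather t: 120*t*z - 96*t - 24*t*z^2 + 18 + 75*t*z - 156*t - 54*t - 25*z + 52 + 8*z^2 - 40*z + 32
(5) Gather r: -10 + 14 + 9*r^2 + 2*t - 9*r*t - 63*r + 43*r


(1) = b^3 - 3*b^2 - 4*b
(2) = x*(24*z + 30) + 8*z^2 - 22*z - 40
(3) = -24*x^2 - 55*x + 24
(4) = t*(-24*z^2 + 195*z - 306) + 8*z^2 - 65*z + 102
(5) = 9*r^2 + r*(-9*t - 20) + 2*t + 4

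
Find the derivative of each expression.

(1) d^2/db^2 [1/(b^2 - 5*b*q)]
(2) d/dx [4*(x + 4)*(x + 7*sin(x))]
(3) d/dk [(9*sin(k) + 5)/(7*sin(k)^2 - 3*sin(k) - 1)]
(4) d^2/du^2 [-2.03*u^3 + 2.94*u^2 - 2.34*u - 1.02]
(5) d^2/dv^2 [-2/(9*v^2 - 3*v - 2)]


(1) = 2*(-b*(b - 5*q) + (2*b - 5*q)^2)/(b^3*(b - 5*q)^3)
(2) = 4*x + 4*(x + 4)*(7*cos(x) + 1) + 28*sin(x)
(3) = (-63*sin(k)^2 - 70*sin(k) + 6)*cos(k)/(7*sin(k)^2 - 3*sin(k) - 1)^2
(4) = 5.88 - 12.18*u
(5) = 36*(-9*v^2 + 3*v + (6*v - 1)^2 + 2)/(-9*v^2 + 3*v + 2)^3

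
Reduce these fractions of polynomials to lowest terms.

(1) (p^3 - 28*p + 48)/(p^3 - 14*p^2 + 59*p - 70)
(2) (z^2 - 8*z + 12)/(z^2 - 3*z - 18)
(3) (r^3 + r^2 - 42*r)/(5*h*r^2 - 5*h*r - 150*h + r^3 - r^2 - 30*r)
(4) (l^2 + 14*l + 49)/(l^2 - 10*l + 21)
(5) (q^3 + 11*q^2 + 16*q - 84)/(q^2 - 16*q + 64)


(1) = (p^2 + 2*p - 24)/(p^2 - 12*p + 35)
(2) = (z - 2)/(z + 3)
(3) = (r^2 + 7*r)/(5*h*r + 25*h + r^2 + 5*r)
(4) = (l^2 + 14*l + 49)/(l^2 - 10*l + 21)
(5) = (q^3 + 11*q^2 + 16*q - 84)/(q^2 - 16*q + 64)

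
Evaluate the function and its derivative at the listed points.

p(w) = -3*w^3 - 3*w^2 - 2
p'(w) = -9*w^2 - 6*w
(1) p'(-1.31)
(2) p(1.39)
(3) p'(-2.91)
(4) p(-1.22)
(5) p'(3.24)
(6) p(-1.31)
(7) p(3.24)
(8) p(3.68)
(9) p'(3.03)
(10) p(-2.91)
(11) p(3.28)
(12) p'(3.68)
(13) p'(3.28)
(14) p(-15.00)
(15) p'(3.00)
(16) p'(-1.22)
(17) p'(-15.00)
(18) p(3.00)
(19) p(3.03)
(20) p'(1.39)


(1) = -7.58
(2) = -15.85
(3) = -58.75
(4) = -1.02
(5) = -113.92
(6) = -0.40
(7) = -135.53
(8) = -192.14
(9) = -100.81
(10) = 46.52
(11) = -140.14
(12) = -143.96
(13) = -116.51
(14) = 9448.00
(15) = -99.00
(16) = -6.08
(17) = -1935.00
(18) = -110.00
(19) = -113.00
(20) = -25.73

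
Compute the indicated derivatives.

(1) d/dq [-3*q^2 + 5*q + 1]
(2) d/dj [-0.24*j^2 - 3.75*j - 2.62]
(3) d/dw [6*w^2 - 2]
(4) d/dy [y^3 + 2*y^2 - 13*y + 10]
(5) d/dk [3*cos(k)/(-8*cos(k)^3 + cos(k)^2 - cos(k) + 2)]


(1) = 5 - 6*q
(2) = -0.48*j - 3.75
(3) = 12*w
(4) = 3*y^2 + 4*y - 13
(5) = 3*(-12*cos(k) + cos(2*k)/2 - 4*cos(3*k) - 3/2)*sin(k)/(8*cos(k)^3 - cos(k)^2 + cos(k) - 2)^2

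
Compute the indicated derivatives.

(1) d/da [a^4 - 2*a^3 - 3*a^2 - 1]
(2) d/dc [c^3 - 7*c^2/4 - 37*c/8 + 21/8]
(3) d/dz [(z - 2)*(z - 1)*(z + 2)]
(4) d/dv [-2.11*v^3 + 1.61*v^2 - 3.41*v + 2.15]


(1) = 2*a*(2*a^2 - 3*a - 3)
(2) = 3*c^2 - 7*c/2 - 37/8
(3) = 3*z^2 - 2*z - 4
(4) = -6.33*v^2 + 3.22*v - 3.41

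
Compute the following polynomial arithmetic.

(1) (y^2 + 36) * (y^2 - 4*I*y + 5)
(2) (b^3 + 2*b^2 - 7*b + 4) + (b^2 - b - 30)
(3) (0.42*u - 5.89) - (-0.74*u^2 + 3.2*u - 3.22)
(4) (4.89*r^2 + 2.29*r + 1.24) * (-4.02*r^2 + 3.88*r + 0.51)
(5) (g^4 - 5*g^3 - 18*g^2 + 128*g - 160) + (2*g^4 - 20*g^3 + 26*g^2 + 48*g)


(1) = y^4 - 4*I*y^3 + 41*y^2 - 144*I*y + 180
(2) = b^3 + 3*b^2 - 8*b - 26
(3) = 0.74*u^2 - 2.78*u - 2.67
(4) = -19.6578*r^4 + 9.7674*r^3 + 6.3943*r^2 + 5.9791*r + 0.6324
(5) = 3*g^4 - 25*g^3 + 8*g^2 + 176*g - 160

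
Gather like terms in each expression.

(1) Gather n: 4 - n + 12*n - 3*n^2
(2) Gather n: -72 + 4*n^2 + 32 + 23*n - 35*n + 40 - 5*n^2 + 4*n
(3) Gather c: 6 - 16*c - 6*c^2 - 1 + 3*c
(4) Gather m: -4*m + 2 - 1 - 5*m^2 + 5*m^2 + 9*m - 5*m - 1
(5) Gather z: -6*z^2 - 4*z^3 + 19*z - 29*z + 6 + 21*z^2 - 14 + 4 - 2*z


(1) = -3*n^2 + 11*n + 4
(2) = -n^2 - 8*n
(3) = -6*c^2 - 13*c + 5
(4) = 0
(5) = -4*z^3 + 15*z^2 - 12*z - 4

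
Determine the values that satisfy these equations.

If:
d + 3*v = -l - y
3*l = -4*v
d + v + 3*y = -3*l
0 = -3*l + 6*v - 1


Then:
d = -2/5
l = -2/15
v = 1/10
y = 7/30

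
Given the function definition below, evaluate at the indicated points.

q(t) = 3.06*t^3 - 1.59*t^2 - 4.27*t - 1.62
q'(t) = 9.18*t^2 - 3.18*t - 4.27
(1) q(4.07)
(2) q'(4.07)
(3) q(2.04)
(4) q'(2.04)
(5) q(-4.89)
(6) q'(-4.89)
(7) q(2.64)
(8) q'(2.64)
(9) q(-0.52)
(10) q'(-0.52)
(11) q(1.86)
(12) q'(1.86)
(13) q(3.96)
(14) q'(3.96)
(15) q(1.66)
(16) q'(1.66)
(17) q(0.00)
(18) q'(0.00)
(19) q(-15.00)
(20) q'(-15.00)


(1) = 160.97
(2) = 134.85
(3) = 9.03
(4) = 27.45
(5) = -376.57
(6) = 230.79
(7) = 32.33
(8) = 51.32
(9) = -0.26
(10) = -0.13
(11) = 4.63
(12) = 21.57
(13) = 146.56
(14) = 127.09
(15) = 0.91
(16) = 15.75
(17) = -1.62
(18) = -4.27
(19) = -10622.82
(20) = 2108.93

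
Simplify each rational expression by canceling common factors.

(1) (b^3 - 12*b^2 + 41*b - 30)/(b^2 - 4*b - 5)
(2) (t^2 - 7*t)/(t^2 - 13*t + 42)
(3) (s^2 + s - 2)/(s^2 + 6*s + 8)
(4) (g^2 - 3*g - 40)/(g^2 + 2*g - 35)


(1) = (b^2 - 7*b + 6)/(b + 1)
(2) = t/(t - 6)
(3) = (s - 1)/(s + 4)
(4) = (g^2 - 3*g - 40)/(g^2 + 2*g - 35)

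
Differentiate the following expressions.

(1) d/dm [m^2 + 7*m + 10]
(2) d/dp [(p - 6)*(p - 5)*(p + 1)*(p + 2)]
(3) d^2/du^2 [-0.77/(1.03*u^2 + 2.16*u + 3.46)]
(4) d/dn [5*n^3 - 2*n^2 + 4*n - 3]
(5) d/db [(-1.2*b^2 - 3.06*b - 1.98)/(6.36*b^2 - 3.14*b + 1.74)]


(1) = 2*m + 7
(2) = 4*p^3 - 24*p^2 - 2*p + 68
(3) = (1.633786*u^2 + 3.426192*u - 0.77*(2.06*u + 2.16)*(4.12*u + 4.32) + 5.488252)/(1.03*u^2 + 2.16*u + 3.46)^3
(4) = 15*n^2 - 4*n + 4
(5) = (23.2296*b^2 + 21.0096*b - 11.5416)/(40.4496*b^4 - 39.9408*b^3 + 31.9924*b^2 - 10.9272*b + 3.0276)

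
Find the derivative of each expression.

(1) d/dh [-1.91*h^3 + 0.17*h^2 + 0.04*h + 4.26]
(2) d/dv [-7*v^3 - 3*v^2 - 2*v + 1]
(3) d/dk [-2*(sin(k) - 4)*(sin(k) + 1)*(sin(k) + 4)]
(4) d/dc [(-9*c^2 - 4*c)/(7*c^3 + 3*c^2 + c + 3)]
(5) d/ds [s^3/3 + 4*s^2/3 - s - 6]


(1) = -5.73*h^2 + 0.34*h + 0.04
(2) = -21*v^2 - 6*v - 2
(3) = 2*(-3*sin(k)^2 - 2*sin(k) + 16)*cos(k)
(4) = (63*c^4 + 56*c^3 + 3*c^2 - 54*c - 12)/(49*c^6 + 42*c^5 + 23*c^4 + 48*c^3 + 19*c^2 + 6*c + 9)
(5) = s^2 + 8*s/3 - 1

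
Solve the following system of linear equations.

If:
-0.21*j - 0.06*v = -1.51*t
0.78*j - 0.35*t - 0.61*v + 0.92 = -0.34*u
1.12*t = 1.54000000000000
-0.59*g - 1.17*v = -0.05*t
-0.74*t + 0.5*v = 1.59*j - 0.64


Then:
g = -33.34
j = 5.07
t = 1.38
u = 17.35
v = 16.87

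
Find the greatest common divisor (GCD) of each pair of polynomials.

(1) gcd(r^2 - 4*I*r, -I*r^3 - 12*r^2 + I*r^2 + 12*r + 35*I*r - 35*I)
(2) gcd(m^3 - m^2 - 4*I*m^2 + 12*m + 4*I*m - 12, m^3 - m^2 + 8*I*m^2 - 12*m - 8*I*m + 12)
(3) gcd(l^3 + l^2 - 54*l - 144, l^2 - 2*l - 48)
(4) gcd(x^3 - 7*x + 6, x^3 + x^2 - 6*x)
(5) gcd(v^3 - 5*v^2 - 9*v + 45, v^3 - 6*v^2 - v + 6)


(1) = 1
(2) = gcd((m - 1)*(m - 6*I)*(m + 2*I), (m - 1)*(m + 2*I)*(m + 6*I)) = m^2 + m*(-1 + 2*I) - 2*I
(3) = l^2 - 2*l - 48
(4) = gcd((x - 2)*(x - 1)*(x + 3), x*(x - 2)*(x + 3)) = x^2 + x - 6
(5) = gcd((v - 5)*(v - 3)*(v + 3), (v - 6)*(v - 1)*(v + 1)) = 1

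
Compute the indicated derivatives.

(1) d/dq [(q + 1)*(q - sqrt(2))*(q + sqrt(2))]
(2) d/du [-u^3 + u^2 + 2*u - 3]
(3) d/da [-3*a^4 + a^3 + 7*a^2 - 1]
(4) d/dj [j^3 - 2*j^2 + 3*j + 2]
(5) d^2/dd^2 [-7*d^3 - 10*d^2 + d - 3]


(1) = 3*q^2 + 2*q - 2
(2) = -3*u^2 + 2*u + 2
(3) = a*(-12*a^2 + 3*a + 14)
(4) = 3*j^2 - 4*j + 3
(5) = -42*d - 20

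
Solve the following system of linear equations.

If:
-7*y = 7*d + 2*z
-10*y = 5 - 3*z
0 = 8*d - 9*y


Then:
d = -90/517
y = -80/517
z = 595/517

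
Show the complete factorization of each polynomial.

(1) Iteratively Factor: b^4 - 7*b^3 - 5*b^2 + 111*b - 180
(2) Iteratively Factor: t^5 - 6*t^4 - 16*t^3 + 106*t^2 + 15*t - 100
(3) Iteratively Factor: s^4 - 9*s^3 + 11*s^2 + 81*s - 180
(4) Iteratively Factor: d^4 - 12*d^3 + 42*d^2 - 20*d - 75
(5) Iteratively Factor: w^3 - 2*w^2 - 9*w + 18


(1) = (b - 5)*(b^3 - 2*b^2 - 15*b + 36) = (b - 5)*(b + 4)*(b^2 - 6*b + 9) = (b - 5)*(b - 3)*(b + 4)*(b - 3)
(2) = (t + 1)*(t^4 - 7*t^3 - 9*t^2 + 115*t - 100) = (t - 1)*(t + 1)*(t^3 - 6*t^2 - 15*t + 100) = (t - 5)*(t - 1)*(t + 1)*(t^2 - t - 20) = (t - 5)*(t - 1)*(t + 1)*(t + 4)*(t - 5)
(3) = (s - 4)*(s^3 - 5*s^2 - 9*s + 45) = (s - 4)*(s - 3)*(s^2 - 2*s - 15) = (s - 4)*(s - 3)*(s + 3)*(s - 5)
(4) = (d - 3)*(d^3 - 9*d^2 + 15*d + 25) = (d - 5)*(d - 3)*(d^2 - 4*d - 5) = (d - 5)*(d - 3)*(d + 1)*(d - 5)
(5) = (w - 2)*(w^2 - 9) = (w - 3)*(w - 2)*(w + 3)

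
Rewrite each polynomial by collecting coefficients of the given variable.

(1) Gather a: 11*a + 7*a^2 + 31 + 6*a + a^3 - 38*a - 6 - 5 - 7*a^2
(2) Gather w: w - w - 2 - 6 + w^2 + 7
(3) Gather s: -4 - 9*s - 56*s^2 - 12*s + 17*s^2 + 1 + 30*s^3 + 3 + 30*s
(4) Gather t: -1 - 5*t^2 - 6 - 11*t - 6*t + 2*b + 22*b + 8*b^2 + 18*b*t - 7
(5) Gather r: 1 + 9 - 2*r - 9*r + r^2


(1) = a^3 - 21*a + 20
(2) = w^2 - 1
(3) = 30*s^3 - 39*s^2 + 9*s
(4) = 8*b^2 + 24*b - 5*t^2 + t*(18*b - 17) - 14
(5) = r^2 - 11*r + 10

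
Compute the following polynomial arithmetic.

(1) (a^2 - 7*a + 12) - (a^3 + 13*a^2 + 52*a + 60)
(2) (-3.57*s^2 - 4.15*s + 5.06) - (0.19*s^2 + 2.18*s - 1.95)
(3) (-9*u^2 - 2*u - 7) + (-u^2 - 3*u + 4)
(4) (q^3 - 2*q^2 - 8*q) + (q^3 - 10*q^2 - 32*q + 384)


(1) = -a^3 - 12*a^2 - 59*a - 48
(2) = -3.76*s^2 - 6.33*s + 7.01
(3) = -10*u^2 - 5*u - 3
(4) = 2*q^3 - 12*q^2 - 40*q + 384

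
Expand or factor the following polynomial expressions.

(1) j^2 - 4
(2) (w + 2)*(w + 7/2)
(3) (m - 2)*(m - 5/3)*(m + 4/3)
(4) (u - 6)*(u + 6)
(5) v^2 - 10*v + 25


(1) = (j - 2)*(j + 2)
(2) = w^2 + 11*w/2 + 7
(3) = m^3 - 7*m^2/3 - 14*m/9 + 40/9
(4) = u^2 - 36
(5) = (v - 5)^2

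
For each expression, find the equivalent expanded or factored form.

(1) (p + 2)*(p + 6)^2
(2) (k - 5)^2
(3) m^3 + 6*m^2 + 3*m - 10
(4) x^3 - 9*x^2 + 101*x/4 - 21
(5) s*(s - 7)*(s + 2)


(1) = p^3 + 14*p^2 + 60*p + 72
(2) = k^2 - 10*k + 25
(3) = (m - 1)*(m + 2)*(m + 5)
(4) = (x - 4)*(x - 7/2)*(x - 3/2)
(5) = s^3 - 5*s^2 - 14*s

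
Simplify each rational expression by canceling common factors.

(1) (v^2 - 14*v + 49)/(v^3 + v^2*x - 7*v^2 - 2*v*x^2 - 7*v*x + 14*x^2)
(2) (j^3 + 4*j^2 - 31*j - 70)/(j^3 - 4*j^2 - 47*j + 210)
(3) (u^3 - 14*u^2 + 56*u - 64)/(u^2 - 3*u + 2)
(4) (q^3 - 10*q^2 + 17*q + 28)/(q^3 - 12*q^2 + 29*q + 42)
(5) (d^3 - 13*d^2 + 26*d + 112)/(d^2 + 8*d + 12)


(1) = (7 - v)/(-v^2 - v*x + 2*x^2)
(2) = (j + 2)/(j - 6)
(3) = (u^2 - 12*u + 32)/(u - 1)
(4) = (q - 4)/(q - 6)
(5) = (d^2 - 15*d + 56)/(d + 6)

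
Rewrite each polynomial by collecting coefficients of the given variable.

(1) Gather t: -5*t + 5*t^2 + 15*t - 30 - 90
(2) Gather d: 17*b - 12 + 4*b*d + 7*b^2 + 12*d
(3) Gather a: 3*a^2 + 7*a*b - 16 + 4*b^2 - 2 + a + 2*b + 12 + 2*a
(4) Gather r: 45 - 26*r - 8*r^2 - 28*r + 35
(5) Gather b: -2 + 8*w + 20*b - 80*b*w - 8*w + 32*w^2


(1) = 5*t^2 + 10*t - 120
(2) = 7*b^2 + 17*b + d*(4*b + 12) - 12
(3) = 3*a^2 + a*(7*b + 3) + 4*b^2 + 2*b - 6
(4) = -8*r^2 - 54*r + 80
(5) = b*(20 - 80*w) + 32*w^2 - 2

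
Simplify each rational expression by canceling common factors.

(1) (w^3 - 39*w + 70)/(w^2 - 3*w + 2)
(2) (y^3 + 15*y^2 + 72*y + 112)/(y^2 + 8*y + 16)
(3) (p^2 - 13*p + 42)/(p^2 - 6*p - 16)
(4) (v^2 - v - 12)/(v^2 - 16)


(1) = (w^2 + 2*w - 35)/(w - 1)
(2) = y + 7
(3) = (p^2 - 13*p + 42)/(p^2 - 6*p - 16)
(4) = (v + 3)/(v + 4)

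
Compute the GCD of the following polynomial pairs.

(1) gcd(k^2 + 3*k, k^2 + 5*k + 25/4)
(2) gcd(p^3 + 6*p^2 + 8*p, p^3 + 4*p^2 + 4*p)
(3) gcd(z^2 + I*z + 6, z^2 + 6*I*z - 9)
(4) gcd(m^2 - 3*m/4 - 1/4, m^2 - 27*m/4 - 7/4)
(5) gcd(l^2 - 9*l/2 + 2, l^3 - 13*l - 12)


(1) = 1
(2) = p^2 + 2*p
(3) = gcd((z - 2*I)*(z + 3*I), (z + 3*I)^2) = z + 3*I
(4) = m + 1/4
(5) = l - 4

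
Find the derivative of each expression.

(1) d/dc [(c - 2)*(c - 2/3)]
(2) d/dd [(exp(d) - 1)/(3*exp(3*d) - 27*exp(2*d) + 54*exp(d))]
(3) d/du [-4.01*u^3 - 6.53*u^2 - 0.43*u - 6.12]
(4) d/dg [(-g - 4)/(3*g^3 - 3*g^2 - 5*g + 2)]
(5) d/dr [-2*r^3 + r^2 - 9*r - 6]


(1) = 2*c - 8/3
(2) = 2*(-exp(3*d) + 6*exp(2*d) - 9*exp(d) + 9)*exp(-d)/(3*(exp(4*d) - 18*exp(3*d) + 117*exp(2*d) - 324*exp(d) + 324))
(3) = -12.03*u^2 - 13.06*u - 0.43
(4) = (-3*g^3 + 3*g^2 + 5*g - (g + 4)*(-9*g^2 + 6*g + 5) - 2)/(3*g^3 - 3*g^2 - 5*g + 2)^2
(5) = -6*r^2 + 2*r - 9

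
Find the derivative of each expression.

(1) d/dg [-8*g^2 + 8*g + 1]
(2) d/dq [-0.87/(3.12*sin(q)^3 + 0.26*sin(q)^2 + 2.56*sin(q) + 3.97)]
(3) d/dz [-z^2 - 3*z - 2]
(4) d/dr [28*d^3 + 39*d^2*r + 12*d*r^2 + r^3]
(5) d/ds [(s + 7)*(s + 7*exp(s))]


(1) = 8 - 16*g
(2) = (8.1432*sin(q)^2 + 0.4524*sin(q) + 2.2272)*cos(q)/(3.12*sin(q)^3 + 0.26*sin(q)^2 + 2.56*sin(q) + 3.97)^2
(3) = -2*z - 3
(4) = 39*d^2 + 24*d*r + 3*r^2
(5) = s + (s + 7)*(7*exp(s) + 1) + 7*exp(s)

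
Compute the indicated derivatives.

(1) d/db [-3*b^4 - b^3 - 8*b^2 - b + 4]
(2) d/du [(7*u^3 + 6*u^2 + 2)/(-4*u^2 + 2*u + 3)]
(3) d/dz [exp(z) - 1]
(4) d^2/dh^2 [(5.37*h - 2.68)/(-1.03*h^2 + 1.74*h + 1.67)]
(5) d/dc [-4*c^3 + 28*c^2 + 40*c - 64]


(1) = -12*b^3 - 3*b^2 - 16*b - 1
(2) = (-28*u^4 + 28*u^3 + 75*u^2 + 52*u - 4)/(16*u^4 - 16*u^3 - 20*u^2 + 12*u + 9)
(3) = exp(z)
(4) = ((2.06*h - 1.74)*(4.12*h - 3.48)*(5.37*h - 2.68) + (33.1866*h - 24.2084)*(-1.03*h^2 + 1.74*h + 1.67))/(-1.03*h^2 + 1.74*h + 1.67)^3
(5) = -12*c^2 + 56*c + 40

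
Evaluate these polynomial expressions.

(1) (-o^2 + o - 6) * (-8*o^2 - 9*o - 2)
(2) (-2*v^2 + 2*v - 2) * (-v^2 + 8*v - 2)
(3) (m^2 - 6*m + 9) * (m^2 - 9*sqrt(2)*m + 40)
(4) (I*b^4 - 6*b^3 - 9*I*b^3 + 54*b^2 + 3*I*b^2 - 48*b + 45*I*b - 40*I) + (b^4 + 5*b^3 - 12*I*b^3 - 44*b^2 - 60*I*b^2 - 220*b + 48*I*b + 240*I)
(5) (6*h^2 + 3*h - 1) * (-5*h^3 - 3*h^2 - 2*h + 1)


(1) = 8*o^4 + o^3 + 41*o^2 + 52*o + 12
(2) = 2*v^4 - 18*v^3 + 22*v^2 - 20*v + 4
(3) = m^4 - 9*sqrt(2)*m^3 - 6*m^3 + 49*m^2 + 54*sqrt(2)*m^2 - 240*m - 81*sqrt(2)*m + 360
(4) = b^4 + I*b^4 - b^3 - 21*I*b^3 + 10*b^2 - 57*I*b^2 - 268*b + 93*I*b + 200*I
(5) = -30*h^5 - 33*h^4 - 16*h^3 + 3*h^2 + 5*h - 1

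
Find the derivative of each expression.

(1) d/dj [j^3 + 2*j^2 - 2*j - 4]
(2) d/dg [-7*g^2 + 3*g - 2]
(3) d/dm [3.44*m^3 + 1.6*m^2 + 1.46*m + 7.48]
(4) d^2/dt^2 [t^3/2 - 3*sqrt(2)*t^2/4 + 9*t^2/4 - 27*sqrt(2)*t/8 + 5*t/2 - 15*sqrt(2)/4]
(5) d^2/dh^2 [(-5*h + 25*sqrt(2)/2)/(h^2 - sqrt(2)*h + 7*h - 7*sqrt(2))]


(1) = 3*j^2 + 4*j - 2
(2) = 3 - 14*g
(3) = 10.32*m^2 + 3.2*m + 1.46
(4) = 3*t - 3*sqrt(2)/2 + 9/2
(5) = 5*(-(2*h - 5*sqrt(2))*(2*h - sqrt(2) + 7)^2 + (6*h - 7*sqrt(2) + 14)*(h^2 - sqrt(2)*h + 7*h - 7*sqrt(2)))/(h^2 - sqrt(2)*h + 7*h - 7*sqrt(2))^3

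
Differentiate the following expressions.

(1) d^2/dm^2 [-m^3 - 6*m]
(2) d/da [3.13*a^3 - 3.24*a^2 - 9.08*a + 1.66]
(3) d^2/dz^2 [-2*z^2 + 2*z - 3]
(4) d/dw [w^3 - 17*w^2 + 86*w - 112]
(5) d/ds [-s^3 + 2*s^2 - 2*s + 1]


(1) = -6*m
(2) = 9.39*a^2 - 6.48*a - 9.08
(3) = -4
(4) = 3*w^2 - 34*w + 86
(5) = -3*s^2 + 4*s - 2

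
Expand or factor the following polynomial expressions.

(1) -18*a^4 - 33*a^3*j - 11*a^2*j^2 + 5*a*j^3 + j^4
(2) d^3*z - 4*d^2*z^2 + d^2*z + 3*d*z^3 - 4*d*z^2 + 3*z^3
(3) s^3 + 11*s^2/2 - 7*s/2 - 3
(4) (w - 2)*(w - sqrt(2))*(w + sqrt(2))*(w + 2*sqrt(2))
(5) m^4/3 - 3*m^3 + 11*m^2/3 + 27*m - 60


(1) = (-3*a + j)*(a + j)^2*(6*a + j)
(2) = (d - 3*z)*(d - z)*(d*z + z)
(3) = (s - 1)*(s + 1/2)*(s + 6)
(4) = w^4 - 2*w^3 + 2*sqrt(2)*w^3 - 4*sqrt(2)*w^2 - 2*w^2 - 4*sqrt(2)*w + 4*w + 8*sqrt(2)
(5) = (m/3 + 1)*(m - 5)*(m - 4)*(m - 3)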